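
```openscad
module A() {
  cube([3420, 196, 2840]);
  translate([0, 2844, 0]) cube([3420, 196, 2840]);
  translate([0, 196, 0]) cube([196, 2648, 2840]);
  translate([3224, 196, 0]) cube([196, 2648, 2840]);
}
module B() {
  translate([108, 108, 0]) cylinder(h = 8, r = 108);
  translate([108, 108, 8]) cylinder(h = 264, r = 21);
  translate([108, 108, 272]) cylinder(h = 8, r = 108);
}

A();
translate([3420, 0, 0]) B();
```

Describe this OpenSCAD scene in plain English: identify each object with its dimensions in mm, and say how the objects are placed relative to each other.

A is the wall frame of a small rectangular building: four walls, each 2840 mm tall and 196 mm thick, enclosing a footprint 3420 mm (x) by 3040 mm (y) outside-to-outside, with no floor or roof. The front and back walls (the −y and +y sides) span the full width; the two side walls fit between them.

B is a spool: two coaxial disc flanges of radius 108 mm and thickness 8 mm, joined by a core cylinder of radius 21 mm and height 264 mm. The lower flange rests on z = 0 and the three cylinders share a vertical axis.

The spool is against the house frame's +x side, with their −y faces flush.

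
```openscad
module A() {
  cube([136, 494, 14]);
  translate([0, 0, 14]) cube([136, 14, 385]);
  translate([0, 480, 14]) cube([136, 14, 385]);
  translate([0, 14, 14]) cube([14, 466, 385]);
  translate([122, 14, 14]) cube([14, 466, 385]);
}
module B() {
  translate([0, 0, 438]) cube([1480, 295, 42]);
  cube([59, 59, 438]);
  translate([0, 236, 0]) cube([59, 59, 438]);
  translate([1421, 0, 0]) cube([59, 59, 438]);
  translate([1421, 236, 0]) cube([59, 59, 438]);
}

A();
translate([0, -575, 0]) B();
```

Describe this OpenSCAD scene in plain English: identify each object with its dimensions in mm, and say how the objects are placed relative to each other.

A is an open-topped rectangular box: outside dimensions 136×494×399 mm, with a uniform wall and base thickness of 14 mm. The base is a full 136×494 slab on the floor; four walls sit on top of the base. The front and back walls (the −y and +y sides) span the full width; the two side walls fit between them.

B is a bench: a 1480×295 mm seat slab, 42 mm thick, top at z = 480 mm, on four 59×59 mm square legs flush with the seat corners and standing on z = 0.

The bench is on the floor beside the open box on its −y side.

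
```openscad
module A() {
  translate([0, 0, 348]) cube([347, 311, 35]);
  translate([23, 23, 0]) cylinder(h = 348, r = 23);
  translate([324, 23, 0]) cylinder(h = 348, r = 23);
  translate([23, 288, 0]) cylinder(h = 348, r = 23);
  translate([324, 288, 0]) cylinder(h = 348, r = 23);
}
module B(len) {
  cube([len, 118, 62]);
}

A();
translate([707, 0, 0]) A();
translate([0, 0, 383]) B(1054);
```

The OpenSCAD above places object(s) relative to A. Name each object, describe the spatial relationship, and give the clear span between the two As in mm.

A is a stool. B is a beam. A beam spans the tops of two stools. The clear span between the two stools is 360 mm.

Second stool starts at x = 707; first ends at x = 347; clear span = 707 − 347 = 360 mm.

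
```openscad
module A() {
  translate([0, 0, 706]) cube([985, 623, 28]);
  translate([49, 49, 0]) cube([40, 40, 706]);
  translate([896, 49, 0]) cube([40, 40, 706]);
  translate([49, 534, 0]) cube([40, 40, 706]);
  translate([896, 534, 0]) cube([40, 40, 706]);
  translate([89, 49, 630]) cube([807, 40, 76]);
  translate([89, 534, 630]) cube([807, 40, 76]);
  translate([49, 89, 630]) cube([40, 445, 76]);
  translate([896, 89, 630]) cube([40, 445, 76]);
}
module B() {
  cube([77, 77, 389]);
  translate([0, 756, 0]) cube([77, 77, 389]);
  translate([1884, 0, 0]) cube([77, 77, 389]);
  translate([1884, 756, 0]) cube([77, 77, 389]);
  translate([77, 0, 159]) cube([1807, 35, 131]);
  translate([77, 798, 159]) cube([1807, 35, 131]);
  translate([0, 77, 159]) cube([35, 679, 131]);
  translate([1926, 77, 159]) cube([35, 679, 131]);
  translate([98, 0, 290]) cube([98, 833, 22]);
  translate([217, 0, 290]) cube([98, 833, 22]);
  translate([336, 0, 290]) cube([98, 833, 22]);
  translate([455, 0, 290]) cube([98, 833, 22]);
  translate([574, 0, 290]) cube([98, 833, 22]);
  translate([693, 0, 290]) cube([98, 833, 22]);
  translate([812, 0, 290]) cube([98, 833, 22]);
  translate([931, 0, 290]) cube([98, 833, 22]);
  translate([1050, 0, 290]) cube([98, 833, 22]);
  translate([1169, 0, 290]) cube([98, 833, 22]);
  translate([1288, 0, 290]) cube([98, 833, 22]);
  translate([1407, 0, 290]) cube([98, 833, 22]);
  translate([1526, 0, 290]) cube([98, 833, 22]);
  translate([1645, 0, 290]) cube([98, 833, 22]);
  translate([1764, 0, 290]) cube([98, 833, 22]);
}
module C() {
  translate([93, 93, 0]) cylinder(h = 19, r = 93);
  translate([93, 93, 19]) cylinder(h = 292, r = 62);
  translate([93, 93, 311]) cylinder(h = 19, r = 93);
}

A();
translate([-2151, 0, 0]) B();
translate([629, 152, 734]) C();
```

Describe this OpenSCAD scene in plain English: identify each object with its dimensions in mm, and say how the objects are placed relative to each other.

A is a table: top 985 mm (x) × 623 mm (y), 28 mm thick, upper face at z = 734 mm, on four 40×40 mm square legs, each inset 49 mm from the nearest pair of top edges, running from z = 0 to the bottom of the top. Four apron rails, 40 mm thick and 76 mm tall, run between adjacent legs with their top edges flush with the underside of the top and their outer faces flush with the legs' outer faces.

B is a bed frame 1961 mm long (x) by 833 mm wide (y). Four 77×77 mm corner posts, 389 mm tall, at the corners of the footprint. Four rails of 35 mm thickness and 131 mm height run between adjacent posts with their undersides at z = 159 mm, their outer faces flush with the outside of the frame (the two x-running rails run between the posts' inner faces; the two y-running rails run between the posts' inner faces). 15 slats, each 98 mm wide (x) and 22 mm thick, lie across the top of the two x-running rails, running the full 833 mm width of the frame in y; the slats are evenly spaced along x between the inner faces of the end posts with equal gaps (rounded down to the nearest mm) at the −x end and between each pair — any rounding remainder accumulates at the +x end.

C is a spool: two coaxial disc flanges of radius 93 mm and thickness 19 mm, joined by a core cylinder of radius 62 mm and height 292 mm. The lower flange rests on z = 0 and the three cylinders share a vertical axis.

The bed frame is on the floor beside the table on its −x side. The spool is on top of the table.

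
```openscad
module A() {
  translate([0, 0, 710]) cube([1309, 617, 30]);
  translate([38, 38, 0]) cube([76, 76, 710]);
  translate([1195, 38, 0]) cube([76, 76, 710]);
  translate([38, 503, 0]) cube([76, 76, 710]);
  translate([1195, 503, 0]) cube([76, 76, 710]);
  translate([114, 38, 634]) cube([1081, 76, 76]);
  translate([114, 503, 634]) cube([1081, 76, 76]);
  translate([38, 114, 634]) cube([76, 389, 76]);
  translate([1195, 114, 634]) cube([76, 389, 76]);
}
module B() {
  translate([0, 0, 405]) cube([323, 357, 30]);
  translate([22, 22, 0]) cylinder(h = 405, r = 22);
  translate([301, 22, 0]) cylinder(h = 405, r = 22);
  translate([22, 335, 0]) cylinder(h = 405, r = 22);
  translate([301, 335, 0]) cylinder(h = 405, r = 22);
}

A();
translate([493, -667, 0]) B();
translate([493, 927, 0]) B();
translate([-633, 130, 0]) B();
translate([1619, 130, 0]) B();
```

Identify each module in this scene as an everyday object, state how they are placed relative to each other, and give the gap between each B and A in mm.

Each stool's nearest face is 310 mm from the table's bounding box.

A is a table. B is a stool. Four stools sit around the table at the −y, +y, −x, +x sides. The gap between each stool and the table is 310 mm.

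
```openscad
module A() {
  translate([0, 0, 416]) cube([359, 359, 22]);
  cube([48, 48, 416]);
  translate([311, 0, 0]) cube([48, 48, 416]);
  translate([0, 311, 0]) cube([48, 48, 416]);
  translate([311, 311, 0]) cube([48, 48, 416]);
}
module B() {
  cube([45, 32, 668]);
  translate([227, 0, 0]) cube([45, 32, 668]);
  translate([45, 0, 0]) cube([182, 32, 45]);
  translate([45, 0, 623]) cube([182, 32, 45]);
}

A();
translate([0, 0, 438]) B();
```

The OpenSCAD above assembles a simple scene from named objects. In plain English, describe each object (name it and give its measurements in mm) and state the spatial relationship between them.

A is a simple wooden stool: a rectangular seat 359 mm (x) by 359 mm (y), 22 mm thick, top face at z = 438 mm, on four square legs, each 48×48 mm in cross-section. The legs rest on z = 0, each flush with a corner of the seat.

B is a picture frame with a 182×578 mm rectangular opening (x by z) and a uniform 45 mm border on every side. Frame depth is 32 mm along y. It is built from two vertical stiles running the full outside height and two horizontal rails spanning the gap between the stiles.

The picture frame is on top of the stool.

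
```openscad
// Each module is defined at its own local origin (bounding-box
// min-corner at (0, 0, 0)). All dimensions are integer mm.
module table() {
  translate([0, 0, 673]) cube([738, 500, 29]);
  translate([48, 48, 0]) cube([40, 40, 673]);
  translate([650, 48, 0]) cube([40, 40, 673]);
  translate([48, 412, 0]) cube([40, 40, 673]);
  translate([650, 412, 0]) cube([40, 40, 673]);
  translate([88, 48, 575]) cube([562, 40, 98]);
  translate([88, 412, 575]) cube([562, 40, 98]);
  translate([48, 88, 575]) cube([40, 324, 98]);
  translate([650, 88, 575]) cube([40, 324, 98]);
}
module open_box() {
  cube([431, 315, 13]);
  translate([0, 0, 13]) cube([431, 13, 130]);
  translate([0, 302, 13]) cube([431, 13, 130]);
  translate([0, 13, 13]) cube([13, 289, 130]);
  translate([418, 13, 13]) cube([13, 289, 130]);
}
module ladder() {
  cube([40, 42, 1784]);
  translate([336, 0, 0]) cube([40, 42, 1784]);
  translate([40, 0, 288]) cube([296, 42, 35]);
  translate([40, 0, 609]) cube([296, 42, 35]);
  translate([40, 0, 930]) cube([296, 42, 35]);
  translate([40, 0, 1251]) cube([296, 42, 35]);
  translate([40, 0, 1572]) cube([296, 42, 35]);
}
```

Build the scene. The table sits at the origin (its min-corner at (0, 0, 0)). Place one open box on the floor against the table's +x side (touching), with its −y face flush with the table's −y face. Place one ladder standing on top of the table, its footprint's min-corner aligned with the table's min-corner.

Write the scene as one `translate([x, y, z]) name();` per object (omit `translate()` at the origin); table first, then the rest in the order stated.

table();
translate([738, 0, 0]) open_box();
translate([0, 0, 702]) ladder();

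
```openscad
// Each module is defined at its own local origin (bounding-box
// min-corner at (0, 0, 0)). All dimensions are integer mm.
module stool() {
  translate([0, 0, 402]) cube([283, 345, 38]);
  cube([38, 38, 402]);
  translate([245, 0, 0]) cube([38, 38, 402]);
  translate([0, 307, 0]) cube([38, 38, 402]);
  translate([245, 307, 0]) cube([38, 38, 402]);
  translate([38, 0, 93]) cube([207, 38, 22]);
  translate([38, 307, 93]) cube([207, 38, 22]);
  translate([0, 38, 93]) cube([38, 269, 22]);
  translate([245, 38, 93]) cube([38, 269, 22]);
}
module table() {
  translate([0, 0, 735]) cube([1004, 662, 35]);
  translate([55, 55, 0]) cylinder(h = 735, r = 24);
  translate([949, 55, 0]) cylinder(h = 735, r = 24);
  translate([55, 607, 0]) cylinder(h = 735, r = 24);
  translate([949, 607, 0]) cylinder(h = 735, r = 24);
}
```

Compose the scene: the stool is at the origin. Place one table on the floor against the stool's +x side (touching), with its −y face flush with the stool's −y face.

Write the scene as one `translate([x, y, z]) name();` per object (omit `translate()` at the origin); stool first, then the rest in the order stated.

stool();
translate([283, 0, 0]) table();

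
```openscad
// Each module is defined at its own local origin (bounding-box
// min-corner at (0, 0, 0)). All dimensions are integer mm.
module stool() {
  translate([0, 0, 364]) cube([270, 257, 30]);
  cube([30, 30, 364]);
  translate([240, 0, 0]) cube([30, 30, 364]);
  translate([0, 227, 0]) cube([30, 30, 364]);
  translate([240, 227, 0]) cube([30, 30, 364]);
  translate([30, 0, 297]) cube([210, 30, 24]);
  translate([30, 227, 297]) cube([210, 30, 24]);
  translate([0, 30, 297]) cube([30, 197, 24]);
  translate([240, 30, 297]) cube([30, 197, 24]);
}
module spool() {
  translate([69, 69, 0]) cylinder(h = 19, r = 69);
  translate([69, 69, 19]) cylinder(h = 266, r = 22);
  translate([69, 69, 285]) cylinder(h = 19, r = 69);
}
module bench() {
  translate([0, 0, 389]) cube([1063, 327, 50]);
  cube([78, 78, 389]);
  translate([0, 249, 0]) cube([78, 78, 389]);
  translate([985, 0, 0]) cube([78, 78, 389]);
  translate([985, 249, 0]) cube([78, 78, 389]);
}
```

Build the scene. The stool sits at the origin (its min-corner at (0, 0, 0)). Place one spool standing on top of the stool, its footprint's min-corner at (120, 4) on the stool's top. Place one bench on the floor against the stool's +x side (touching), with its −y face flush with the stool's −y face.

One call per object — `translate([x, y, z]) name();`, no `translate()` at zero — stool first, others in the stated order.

stool();
translate([120, 4, 394]) spool();
translate([270, 0, 0]) bench();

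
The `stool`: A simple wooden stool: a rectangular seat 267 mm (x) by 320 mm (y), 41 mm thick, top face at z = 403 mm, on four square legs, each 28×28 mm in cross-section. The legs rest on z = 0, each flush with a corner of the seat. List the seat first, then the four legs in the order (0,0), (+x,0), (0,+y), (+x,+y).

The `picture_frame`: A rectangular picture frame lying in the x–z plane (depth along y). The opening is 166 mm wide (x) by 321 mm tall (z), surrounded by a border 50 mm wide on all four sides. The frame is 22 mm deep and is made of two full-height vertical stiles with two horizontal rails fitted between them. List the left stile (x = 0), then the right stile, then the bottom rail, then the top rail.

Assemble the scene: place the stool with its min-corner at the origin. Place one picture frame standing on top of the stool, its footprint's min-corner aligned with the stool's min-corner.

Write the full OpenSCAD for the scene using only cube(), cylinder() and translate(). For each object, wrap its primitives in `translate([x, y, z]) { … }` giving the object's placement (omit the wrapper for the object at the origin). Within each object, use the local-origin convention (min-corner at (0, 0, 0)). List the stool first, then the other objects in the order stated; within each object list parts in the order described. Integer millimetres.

translate([0, 0, 362]) cube([267, 320, 41]);
cube([28, 28, 362]);
translate([239, 0, 0]) cube([28, 28, 362]);
translate([0, 292, 0]) cube([28, 28, 362]);
translate([239, 292, 0]) cube([28, 28, 362]);
translate([0, 0, 403]) {
  cube([50, 22, 421]);
  translate([216, 0, 0]) cube([50, 22, 421]);
  translate([50, 0, 0]) cube([166, 22, 50]);
  translate([50, 0, 371]) cube([166, 22, 50]);
}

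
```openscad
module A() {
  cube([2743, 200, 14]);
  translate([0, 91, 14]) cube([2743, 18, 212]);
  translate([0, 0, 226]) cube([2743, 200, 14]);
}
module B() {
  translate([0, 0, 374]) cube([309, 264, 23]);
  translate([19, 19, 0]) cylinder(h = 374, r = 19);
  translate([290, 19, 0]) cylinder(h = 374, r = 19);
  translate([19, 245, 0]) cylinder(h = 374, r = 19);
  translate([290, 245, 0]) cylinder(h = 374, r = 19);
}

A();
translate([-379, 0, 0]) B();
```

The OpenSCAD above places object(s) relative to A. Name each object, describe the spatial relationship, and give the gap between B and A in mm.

A is an I-beam. B is a stool. The stool is on the floor beside the I-beam on its −x side. The gap between the stool and the I-beam is 70 mm.

The stool's nearest face is 70 mm from the I-beam's −x face.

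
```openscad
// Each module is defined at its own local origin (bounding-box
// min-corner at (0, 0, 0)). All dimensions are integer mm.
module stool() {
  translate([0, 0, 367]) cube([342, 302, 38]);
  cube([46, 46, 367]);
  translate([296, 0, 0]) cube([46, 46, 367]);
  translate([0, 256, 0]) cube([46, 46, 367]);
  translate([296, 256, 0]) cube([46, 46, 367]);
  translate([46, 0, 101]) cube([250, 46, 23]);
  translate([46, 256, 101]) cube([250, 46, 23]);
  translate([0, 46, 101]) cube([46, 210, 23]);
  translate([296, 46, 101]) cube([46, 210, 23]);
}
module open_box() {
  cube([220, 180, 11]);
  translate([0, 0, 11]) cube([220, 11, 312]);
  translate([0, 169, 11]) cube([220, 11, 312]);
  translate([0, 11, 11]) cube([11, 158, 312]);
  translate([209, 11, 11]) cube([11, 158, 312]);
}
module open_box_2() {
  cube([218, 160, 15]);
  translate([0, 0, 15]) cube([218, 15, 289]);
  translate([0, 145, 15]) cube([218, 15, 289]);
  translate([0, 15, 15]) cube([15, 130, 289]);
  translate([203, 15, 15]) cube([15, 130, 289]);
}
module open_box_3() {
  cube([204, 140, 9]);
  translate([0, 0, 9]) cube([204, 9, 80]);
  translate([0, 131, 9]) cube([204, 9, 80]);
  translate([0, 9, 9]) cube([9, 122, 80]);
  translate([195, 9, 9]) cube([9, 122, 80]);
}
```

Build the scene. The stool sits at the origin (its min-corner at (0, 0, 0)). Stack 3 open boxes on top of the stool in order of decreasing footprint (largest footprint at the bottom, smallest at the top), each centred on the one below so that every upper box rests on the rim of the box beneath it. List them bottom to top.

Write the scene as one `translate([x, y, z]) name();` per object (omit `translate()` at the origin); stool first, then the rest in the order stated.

stool();
translate([61, 61, 405]) open_box();
translate([62, 71, 728]) open_box_2();
translate([69, 81, 1032]) open_box_3();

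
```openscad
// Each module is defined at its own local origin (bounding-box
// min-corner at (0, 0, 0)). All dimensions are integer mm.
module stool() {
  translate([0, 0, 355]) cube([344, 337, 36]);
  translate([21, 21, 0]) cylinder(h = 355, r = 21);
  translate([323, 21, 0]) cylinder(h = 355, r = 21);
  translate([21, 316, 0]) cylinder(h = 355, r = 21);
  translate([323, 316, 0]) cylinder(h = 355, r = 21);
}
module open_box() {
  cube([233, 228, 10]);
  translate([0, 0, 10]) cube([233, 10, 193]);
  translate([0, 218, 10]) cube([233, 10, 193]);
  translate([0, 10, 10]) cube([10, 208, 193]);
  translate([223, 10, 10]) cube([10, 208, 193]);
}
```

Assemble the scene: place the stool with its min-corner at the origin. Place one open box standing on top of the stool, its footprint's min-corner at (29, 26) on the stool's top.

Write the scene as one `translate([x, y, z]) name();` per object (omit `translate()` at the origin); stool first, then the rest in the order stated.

stool();
translate([29, 26, 391]) open_box();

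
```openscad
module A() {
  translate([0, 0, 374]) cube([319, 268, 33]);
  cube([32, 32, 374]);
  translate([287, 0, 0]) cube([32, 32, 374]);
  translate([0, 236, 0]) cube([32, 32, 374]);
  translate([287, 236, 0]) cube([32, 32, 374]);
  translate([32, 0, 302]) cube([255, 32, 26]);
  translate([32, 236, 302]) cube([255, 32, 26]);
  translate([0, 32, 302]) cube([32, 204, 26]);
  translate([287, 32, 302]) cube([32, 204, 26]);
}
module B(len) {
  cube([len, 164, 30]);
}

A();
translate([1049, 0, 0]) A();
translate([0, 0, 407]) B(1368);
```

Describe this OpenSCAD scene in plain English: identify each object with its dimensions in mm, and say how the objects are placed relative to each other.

A is a four-legged stool. The seat is 319×268 mm, 33 mm thick, top at z = 407 mm. It stands on four square legs, each 32×32 mm in cross-section, from z = 0 to the seat underside, each flush with a corner of the seat. Four stretchers, 32 mm wide and 26 mm tall, connect adjacent legs with their undersides at z = 302 mm, each running between the inner faces of the legs it joins and aligned with the legs' outer faces on the other axis.

B is a rectangular beam 1368 mm long (x), 164 mm deep (y), 30 mm thick (z).

The beam spans the tops of two stools placed 730 mm apart, resting at z = 407 mm.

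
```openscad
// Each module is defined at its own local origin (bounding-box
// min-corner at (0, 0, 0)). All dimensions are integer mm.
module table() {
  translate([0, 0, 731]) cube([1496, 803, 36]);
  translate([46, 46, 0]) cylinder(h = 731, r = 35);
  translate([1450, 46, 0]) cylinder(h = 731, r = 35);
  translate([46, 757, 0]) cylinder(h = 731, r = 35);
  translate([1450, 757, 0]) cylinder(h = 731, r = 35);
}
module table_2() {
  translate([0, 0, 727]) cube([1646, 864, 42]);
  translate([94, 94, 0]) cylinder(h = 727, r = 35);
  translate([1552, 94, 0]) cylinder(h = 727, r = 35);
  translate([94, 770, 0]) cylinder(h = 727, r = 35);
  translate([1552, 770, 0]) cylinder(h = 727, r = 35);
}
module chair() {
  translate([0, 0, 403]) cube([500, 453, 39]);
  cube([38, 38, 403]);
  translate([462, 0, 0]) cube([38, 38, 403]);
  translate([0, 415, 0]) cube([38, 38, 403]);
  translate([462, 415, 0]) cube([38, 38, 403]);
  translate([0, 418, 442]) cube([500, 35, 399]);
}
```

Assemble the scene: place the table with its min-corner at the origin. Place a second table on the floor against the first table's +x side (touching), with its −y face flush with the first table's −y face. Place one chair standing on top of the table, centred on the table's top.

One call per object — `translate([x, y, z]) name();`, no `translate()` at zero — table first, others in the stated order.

table();
translate([1496, 0, 0]) table_2();
translate([498, 175, 767]) chair();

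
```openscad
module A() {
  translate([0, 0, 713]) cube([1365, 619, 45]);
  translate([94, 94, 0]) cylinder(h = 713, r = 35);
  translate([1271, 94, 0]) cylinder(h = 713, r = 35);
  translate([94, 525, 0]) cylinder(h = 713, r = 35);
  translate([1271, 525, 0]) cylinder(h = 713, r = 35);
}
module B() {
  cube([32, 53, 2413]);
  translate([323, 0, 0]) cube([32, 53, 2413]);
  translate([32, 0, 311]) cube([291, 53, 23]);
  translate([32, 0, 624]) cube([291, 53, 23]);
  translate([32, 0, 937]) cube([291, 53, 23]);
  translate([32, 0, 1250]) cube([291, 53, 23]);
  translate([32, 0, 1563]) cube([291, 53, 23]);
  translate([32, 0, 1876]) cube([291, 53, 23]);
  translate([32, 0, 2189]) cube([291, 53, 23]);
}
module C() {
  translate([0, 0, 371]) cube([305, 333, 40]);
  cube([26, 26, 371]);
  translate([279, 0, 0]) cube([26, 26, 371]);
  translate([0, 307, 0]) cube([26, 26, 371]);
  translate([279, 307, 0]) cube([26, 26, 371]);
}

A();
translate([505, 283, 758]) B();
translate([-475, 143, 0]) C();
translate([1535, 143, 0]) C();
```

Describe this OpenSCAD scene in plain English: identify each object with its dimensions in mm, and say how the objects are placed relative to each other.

A is a table: top 1365 mm (x) × 619 mm (y), 45 mm thick, upper face at z = 758 mm, on four round legs of 70 mm diameter, each leg's bounding box inset 59 mm from the nearest pair of top edges, running from z = 0 to the bottom of the top.

B is a straight ladder. Two 32×53 mm vertical rails, 2413 mm tall, stand 355 mm apart (outside-to-outside) with their front faces coplanar on the −y side. 7 rungs, each 53 mm deep and 23 mm tall, span between the inner faces of the rails, front faces flush with the rails. The lowest rung's underside is at z = 311 mm and rungs are spaced 313 mm apart (underside to underside).

C is a four-legged stool. The seat is 305×333 mm, 40 mm thick, top at z = 411 mm. It stands on four square legs, each 26×26 mm in cross-section, from z = 0 to the seat underside, each flush with a corner of the seat.

The ladder is on top of the table, centred. Two stools sit around the table at the −x, +x sides.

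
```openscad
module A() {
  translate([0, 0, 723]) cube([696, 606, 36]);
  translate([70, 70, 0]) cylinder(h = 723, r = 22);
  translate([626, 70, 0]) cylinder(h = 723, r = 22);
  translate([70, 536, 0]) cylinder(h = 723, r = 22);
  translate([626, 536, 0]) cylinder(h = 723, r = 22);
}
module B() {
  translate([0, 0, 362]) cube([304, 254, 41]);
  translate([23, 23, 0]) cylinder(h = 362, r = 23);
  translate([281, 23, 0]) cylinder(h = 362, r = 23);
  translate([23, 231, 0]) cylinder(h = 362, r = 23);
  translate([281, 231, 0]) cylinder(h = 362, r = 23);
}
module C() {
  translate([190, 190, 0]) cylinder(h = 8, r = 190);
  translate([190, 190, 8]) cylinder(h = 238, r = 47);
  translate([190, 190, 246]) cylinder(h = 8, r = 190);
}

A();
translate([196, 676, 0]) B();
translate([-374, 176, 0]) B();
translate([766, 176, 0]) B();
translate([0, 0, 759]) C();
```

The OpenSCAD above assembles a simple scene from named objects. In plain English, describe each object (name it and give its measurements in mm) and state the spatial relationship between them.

A is a table with a 696×606 mm rectangular top, 36 mm thick, top surface at z = 759 mm, supported by four round legs of 44 mm diameter, each leg's bounding box inset 48 mm from the nearest pair of top edges, running from the floor.

B is a four-legged stool. The seat is a 304×254×41 mm slab whose top surface is at z = 403 mm; four round legs, each 46 mm in diameter, run from the floor (z = 0) to the underside of the seat, each leg's axis is inset half a diameter from the nearest pair of seat edges (so the leg's bounding box is flush with the corner).

C is a spool: two coaxial disc flanges of radius 190 mm and thickness 8 mm, joined by a core cylinder of radius 47 mm and height 238 mm. The lower flange rests on z = 0 and the three cylinders share a vertical axis.

Three stools sit around the table at the +y, −x, +x sides. The spool is on top of the table.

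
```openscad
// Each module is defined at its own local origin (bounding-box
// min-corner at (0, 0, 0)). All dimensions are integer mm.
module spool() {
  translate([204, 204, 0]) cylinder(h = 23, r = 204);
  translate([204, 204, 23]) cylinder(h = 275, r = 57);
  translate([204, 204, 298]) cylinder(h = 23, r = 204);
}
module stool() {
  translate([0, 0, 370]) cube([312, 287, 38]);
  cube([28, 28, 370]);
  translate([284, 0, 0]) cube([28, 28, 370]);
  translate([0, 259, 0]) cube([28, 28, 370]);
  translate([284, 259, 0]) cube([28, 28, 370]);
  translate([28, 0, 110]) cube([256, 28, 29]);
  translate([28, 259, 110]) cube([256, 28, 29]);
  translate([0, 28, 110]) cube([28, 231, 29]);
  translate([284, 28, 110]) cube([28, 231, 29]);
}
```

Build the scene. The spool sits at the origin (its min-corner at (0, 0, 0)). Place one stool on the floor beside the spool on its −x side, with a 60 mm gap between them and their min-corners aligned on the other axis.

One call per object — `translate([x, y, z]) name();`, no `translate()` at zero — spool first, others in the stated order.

spool();
translate([-372, 0, 0]) stool();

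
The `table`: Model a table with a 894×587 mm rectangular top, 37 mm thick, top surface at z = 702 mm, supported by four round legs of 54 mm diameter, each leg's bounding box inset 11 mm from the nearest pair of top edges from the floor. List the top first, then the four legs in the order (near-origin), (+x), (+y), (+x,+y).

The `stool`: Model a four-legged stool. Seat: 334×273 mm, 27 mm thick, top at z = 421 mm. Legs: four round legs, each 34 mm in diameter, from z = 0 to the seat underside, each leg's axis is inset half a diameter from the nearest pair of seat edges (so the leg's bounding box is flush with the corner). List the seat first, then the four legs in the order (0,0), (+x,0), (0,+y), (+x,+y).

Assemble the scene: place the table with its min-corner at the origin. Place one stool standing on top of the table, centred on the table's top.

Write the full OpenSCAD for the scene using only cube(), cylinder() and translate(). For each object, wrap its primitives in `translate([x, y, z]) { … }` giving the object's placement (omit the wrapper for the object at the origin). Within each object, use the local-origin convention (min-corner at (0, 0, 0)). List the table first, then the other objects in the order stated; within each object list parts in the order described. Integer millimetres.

translate([0, 0, 665]) cube([894, 587, 37]);
translate([38, 38, 0]) cylinder(h = 665, r = 27);
translate([856, 38, 0]) cylinder(h = 665, r = 27);
translate([38, 549, 0]) cylinder(h = 665, r = 27);
translate([856, 549, 0]) cylinder(h = 665, r = 27);
translate([280, 157, 702]) {
  translate([0, 0, 394]) cube([334, 273, 27]);
  translate([17, 17, 0]) cylinder(h = 394, r = 17);
  translate([317, 17, 0]) cylinder(h = 394, r = 17);
  translate([17, 256, 0]) cylinder(h = 394, r = 17);
  translate([317, 256, 0]) cylinder(h = 394, r = 17);
}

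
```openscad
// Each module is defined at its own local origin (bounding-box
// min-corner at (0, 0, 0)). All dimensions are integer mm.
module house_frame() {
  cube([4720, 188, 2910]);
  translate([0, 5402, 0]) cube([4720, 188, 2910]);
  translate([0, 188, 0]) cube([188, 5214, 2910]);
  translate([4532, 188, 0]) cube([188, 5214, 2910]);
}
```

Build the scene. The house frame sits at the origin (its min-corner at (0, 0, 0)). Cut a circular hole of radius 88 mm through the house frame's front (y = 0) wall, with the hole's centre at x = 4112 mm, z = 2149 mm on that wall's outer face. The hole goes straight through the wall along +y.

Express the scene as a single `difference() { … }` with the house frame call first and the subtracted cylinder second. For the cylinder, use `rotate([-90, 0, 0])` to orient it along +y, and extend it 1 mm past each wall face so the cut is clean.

difference() {
  house_frame();
  translate([4112, -1, 2149]) rotate([-90, 0, 0]) cylinder(h = 190, r = 88);
}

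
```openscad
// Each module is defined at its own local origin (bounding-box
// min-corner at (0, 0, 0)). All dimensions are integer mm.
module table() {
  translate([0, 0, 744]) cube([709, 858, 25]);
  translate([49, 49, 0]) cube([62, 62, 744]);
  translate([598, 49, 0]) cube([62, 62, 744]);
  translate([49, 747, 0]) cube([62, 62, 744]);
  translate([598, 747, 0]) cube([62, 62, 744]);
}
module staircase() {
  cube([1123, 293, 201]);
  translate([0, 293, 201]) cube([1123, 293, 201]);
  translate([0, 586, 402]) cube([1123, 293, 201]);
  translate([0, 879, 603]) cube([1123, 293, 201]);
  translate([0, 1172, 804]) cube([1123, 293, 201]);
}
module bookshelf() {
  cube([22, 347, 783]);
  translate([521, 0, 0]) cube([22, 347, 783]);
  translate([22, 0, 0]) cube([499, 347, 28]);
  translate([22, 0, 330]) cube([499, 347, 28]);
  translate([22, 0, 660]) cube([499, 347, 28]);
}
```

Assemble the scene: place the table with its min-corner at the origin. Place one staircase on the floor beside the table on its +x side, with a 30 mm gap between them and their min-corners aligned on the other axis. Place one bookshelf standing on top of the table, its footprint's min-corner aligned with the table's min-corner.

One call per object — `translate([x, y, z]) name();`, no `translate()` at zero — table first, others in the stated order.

table();
translate([739, 0, 0]) staircase();
translate([0, 0, 769]) bookshelf();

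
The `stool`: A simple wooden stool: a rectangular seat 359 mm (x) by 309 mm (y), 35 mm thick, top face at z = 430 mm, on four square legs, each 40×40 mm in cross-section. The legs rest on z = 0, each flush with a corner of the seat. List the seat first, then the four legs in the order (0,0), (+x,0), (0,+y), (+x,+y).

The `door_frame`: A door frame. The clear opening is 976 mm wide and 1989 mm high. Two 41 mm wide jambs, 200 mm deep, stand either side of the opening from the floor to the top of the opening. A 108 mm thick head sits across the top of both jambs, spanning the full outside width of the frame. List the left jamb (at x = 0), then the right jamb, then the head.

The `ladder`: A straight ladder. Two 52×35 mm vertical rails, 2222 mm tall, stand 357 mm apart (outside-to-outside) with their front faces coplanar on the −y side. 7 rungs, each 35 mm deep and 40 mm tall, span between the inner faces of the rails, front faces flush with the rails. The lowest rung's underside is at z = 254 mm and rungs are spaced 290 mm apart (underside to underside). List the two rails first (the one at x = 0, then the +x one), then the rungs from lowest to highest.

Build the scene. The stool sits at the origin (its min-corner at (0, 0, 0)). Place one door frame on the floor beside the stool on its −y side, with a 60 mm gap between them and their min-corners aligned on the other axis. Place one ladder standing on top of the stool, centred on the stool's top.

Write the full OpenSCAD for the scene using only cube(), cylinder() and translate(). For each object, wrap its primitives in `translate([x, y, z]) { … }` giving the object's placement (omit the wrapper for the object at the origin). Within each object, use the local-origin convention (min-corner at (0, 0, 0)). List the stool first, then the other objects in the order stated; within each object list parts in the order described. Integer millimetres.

translate([0, 0, 395]) cube([359, 309, 35]);
cube([40, 40, 395]);
translate([319, 0, 0]) cube([40, 40, 395]);
translate([0, 269, 0]) cube([40, 40, 395]);
translate([319, 269, 0]) cube([40, 40, 395]);
translate([0, -260, 0]) {
  cube([41, 200, 1989]);
  translate([1017, 0, 0]) cube([41, 200, 1989]);
  translate([0, 0, 1989]) cube([1058, 200, 108]);
}
translate([1, 137, 430]) {
  cube([52, 35, 2222]);
  translate([305, 0, 0]) cube([52, 35, 2222]);
  translate([52, 0, 254]) cube([253, 35, 40]);
  translate([52, 0, 544]) cube([253, 35, 40]);
  translate([52, 0, 834]) cube([253, 35, 40]);
  translate([52, 0, 1124]) cube([253, 35, 40]);
  translate([52, 0, 1414]) cube([253, 35, 40]);
  translate([52, 0, 1704]) cube([253, 35, 40]);
  translate([52, 0, 1994]) cube([253, 35, 40]);
}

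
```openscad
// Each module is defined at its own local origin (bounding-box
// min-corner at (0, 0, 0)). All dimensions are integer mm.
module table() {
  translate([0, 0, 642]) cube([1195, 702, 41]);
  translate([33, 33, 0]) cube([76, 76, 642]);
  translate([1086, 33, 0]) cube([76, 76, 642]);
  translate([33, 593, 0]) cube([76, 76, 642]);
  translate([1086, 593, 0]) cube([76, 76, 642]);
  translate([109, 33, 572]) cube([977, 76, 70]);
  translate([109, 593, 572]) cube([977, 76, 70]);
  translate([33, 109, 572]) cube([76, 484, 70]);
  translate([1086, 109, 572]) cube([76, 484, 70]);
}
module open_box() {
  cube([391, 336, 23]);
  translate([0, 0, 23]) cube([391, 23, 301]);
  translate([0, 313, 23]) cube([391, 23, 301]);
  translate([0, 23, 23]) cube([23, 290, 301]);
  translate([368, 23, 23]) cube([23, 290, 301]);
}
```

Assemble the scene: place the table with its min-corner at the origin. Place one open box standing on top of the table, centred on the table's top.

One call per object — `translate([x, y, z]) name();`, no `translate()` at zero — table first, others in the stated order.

table();
translate([402, 183, 683]) open_box();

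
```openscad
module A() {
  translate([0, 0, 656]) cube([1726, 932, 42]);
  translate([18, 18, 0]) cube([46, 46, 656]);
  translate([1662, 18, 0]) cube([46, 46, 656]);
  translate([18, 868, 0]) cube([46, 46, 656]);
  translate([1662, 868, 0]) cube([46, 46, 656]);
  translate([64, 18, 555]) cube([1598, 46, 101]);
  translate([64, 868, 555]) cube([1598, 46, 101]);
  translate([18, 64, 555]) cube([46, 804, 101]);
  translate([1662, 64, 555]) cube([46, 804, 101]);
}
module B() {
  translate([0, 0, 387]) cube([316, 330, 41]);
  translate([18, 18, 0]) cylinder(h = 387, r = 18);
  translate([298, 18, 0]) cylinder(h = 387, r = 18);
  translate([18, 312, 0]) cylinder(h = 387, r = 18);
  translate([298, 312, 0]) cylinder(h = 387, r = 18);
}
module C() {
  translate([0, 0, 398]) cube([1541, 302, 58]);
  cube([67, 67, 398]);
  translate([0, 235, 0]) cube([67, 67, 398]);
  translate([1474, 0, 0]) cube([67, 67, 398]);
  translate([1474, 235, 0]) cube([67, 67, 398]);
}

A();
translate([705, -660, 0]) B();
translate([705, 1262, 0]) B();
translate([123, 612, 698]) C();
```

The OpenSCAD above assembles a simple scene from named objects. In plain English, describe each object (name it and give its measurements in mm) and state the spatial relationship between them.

A is a rectangular dining table. The top is 1726×932×42 mm with its upper surface at z = 698 mm. It stands on four 46×46 mm square legs, each inset 18 mm from the nearest pair of top edges, running from the floor to the underside of the top. Four apron rails, 46 mm thick and 101 mm tall, run between adjacent legs with their top edges flush with the underside of the top and their outer faces flush with the legs' outer faces.

B is a simple wooden stool: a rectangular seat 316 mm (x) by 330 mm (y), 41 mm thick, top face at z = 428 mm, on four round legs, each 36 mm in diameter. The legs rest on z = 0, each leg's axis is inset half a diameter from the nearest pair of seat edges (so the leg's bounding box is flush with the corner).

C is a bench: a 1541×302 mm seat slab, 58 mm thick, top at z = 456 mm, on four 67×67 mm square legs flush with the seat corners and standing on z = 0.

Two stools sit around the table at the −y, +y sides. The bench is on top of the table.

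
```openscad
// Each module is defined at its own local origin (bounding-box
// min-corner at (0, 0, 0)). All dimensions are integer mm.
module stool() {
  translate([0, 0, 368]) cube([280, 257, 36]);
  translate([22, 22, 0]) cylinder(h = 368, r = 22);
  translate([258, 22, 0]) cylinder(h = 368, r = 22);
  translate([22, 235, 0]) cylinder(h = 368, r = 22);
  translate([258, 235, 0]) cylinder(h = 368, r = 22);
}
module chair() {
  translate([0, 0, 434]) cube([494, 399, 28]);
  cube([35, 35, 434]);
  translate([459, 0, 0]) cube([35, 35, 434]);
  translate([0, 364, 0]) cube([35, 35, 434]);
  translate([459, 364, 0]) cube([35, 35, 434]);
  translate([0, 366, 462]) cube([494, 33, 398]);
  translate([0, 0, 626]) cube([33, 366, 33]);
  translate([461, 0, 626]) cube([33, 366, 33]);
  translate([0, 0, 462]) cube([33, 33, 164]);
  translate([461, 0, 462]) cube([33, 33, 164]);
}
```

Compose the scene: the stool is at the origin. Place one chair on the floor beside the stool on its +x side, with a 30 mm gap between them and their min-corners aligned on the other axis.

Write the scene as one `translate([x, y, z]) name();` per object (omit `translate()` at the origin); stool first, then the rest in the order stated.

stool();
translate([310, 0, 0]) chair();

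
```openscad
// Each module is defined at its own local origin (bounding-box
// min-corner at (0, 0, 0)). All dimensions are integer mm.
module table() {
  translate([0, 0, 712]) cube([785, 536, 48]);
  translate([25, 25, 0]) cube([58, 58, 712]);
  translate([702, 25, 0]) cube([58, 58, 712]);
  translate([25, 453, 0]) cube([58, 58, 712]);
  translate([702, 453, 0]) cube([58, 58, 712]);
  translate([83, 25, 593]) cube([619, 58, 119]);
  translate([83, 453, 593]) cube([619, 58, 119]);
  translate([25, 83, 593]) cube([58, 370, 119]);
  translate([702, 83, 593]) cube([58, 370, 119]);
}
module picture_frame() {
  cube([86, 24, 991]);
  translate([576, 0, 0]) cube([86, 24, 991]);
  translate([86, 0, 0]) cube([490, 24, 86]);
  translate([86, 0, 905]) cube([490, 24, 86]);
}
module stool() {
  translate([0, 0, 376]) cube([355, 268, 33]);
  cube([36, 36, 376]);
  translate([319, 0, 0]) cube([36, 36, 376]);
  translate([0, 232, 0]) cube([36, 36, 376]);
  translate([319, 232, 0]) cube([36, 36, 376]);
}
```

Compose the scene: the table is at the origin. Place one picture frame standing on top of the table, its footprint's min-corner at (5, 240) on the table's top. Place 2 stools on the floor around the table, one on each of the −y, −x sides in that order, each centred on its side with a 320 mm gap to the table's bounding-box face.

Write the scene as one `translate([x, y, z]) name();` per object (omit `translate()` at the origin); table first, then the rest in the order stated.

table();
translate([5, 240, 760]) picture_frame();
translate([215, -588, 0]) stool();
translate([-675, 134, 0]) stool();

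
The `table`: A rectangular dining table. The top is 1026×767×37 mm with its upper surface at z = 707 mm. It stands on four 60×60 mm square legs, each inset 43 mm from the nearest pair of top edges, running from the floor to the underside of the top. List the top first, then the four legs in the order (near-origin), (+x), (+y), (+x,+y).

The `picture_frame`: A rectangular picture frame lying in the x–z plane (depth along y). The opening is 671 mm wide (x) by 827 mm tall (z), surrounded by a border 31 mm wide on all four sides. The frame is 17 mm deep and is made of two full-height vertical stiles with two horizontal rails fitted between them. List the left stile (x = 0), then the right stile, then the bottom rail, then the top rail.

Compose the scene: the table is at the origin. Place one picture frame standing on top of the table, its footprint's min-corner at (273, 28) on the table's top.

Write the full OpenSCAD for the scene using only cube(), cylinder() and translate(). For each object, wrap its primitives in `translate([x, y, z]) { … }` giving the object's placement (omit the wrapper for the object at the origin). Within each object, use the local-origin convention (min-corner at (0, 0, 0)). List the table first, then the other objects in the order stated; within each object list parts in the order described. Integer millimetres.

translate([0, 0, 670]) cube([1026, 767, 37]);
translate([43, 43, 0]) cube([60, 60, 670]);
translate([923, 43, 0]) cube([60, 60, 670]);
translate([43, 664, 0]) cube([60, 60, 670]);
translate([923, 664, 0]) cube([60, 60, 670]);
translate([273, 28, 707]) {
  cube([31, 17, 889]);
  translate([702, 0, 0]) cube([31, 17, 889]);
  translate([31, 0, 0]) cube([671, 17, 31]);
  translate([31, 0, 858]) cube([671, 17, 31]);
}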